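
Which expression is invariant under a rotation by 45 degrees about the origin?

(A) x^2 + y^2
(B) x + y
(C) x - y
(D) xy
A

A rotation by 45 degrees sends (x, y) to (sqrt(2)x/2 - sqrt(2)y/2, sqrt(2)x/2 + sqrt(2)y/2).
Substitute the transformed coordinates into each option and compare with the original:
(A) x^2 + y^2  ->  (sqrt(2)x/2 - sqrt(2)y/2)^2 + (sqrt(2)x/2 + sqrt(2)y/2)^2 = x^2 + y^2   [equals x^2 + y^2: invariant]
(B) x + y  ->  (sqrt(2)x/2 - sqrt(2)y/2) + (sqrt(2)x/2 + sqrt(2)y/2) = sqrt(2)x   [differs from x + y: not invariant]
(C) x - y  ->  (sqrt(2)x/2 - sqrt(2)y/2) - (sqrt(2)x/2 + sqrt(2)y/2) = -sqrt(2)y   [differs from x - y: not invariant]
(D) xy  ->  (sqrt(2)x/2 - sqrt(2)y/2)(sqrt(2)x/2 + sqrt(2)y/2) = x^2/2 - y^2/2   [differs from xy: not invariant]

Only option (A), x^2 + y^2, is unchanged by the transformation.
Geometrically, x^2 + y^2 is the squared distance from the origin, which every rotation about the origin preserves.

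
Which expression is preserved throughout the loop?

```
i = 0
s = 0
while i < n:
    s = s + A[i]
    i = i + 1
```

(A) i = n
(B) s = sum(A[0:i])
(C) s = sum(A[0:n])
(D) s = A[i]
B

A loop invariant must hold before the first iteration and be re-established by every execution of the body.

(B) s = sum(A[0:i]): Initially i = 0 and s = 0 = sum of the empty slice A[0:0]. If s = sum(A[0:i]) holds at the top of an iteration, the body sets s to sum(A[0:i]) + A[i] = sum(A[0:i+1]) and then i to i+1, so s = sum(A[0:i]) holds again. At exit i = n, giving s = sum(A[0:n]).

The other options fail:
(A) i = n: false initially (i = 0); it is the exit condition, not an invariant.
(C) s = sum(A[0:n]): false before the loop (s = 0, not the full sum) -- it only becomes true at exit.
(D) s = A[i]: after the first iteration s = A[0] but i = 1, so s = A[i] compares s with the wrong element (and fails in general).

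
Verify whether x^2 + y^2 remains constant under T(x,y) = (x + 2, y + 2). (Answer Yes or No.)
No

Substitute T(x,y) = (x + 2, y + 2) into the expression and compare with the original.

Original: x^2 + y^2
After applying T: (x + 2)^2 + (y + 2)^2 = x^2 + 4x + y^2 + 4y + 8

This differs from the original x^2 + y^2 (difference: 4x + 4y + 8), so the expression is NOT invariant.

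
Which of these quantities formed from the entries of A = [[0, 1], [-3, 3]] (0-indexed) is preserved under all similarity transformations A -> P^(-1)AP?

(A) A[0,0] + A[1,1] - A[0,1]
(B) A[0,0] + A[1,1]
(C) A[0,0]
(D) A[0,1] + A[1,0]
B

A[0,0] + A[1,1] is the trace of A. By the cyclic property of the trace, tr(P^(-1)AP) = tr(APP^(-1)) = tr(A), so it is the same for every matrix similar to A.

The other combinations are not similarity invariants. For example, take P = [[1, -1], [0, 1]] (det P = 1), so P^(-1) = [[1, 1], [0, 1]] and
B = P^(-1)AP = [[-3, 7], [-3, 6]].
Evaluating each option on A and on B:
(A) A[0,0] + A[1,1] - A[0,1]: 2 for A, -4 for B -> changes
(B) A[0,0] + A[1,1]: 3 for A, 3 for B -> unchanged
(C) A[0,0]: 0 for A, -3 for B -> changes
(D) A[0,1] + A[1,0]: -2 for A, 4 for B -> changes

Only (B) A[0,0] + A[1,1] = 3 survives (and it does so for every P, not just this one), so it is the invariant.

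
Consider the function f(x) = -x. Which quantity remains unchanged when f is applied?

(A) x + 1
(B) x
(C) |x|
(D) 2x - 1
C

For f(x) = -x:
Applying f replaces x by -x. Since |-x| = |x|, the absolute value is unchanged by f, whereas x -> -x, 2x - 1 -> -2x - 1 and x + 1 -> -x + 1 all change.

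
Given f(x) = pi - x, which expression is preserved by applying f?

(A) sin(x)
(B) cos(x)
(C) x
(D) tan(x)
A

For f(x) = pi - x:
sin(pi - x) = sin(x), so sine is invariant under this transformation.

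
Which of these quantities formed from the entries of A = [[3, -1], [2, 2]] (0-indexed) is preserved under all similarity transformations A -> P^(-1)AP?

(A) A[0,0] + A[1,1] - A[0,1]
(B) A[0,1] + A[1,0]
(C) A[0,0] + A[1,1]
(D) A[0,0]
C

A[0,0] + A[1,1] is the trace of A. By the cyclic property of the trace, tr(P^(-1)AP) = tr(APP^(-1)) = tr(A), so it is the same for every matrix similar to A.

The other combinations are not similarity invariants. For example, take P = [[1, 2], [0, 1]] (det P = 1), so P^(-1) = [[1, -2], [0, 1]] and
B = P^(-1)AP = [[-1, -7], [2, 6]].
Evaluating each option on A and on B:
(A) A[0,0] + A[1,1] - A[0,1]: 6 for A, 12 for B -> changes
(B) A[0,1] + A[1,0]: 1 for A, -5 for B -> changes
(C) A[0,0] + A[1,1]: 5 for A, 5 for B -> unchanged
(D) A[0,0]: 3 for A, -1 for B -> changes

Only (C) A[0,0] + A[1,1] = 5 survives (and it does so for every P, not just this one), so it is the invariant.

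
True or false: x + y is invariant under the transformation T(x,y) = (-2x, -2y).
False

Substitute T(x,y) = (-2x, -2y) into the expression and compare with the original.

Original: x + y
After applying T: (-2x) + (-2y) = -2x - 2y

This differs from the original x + y (difference: -3x - 3y), so the expression is NOT invariant.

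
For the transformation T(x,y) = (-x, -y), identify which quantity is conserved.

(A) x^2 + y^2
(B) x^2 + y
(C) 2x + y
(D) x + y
A

An expression E(x,y) is invariant under T if E(T(x,y)) = E(x,y). Here T(x,y) = (-x, -y).
Substitute the transformed coordinates into each option and compare with the original:
(A) x^2 + y^2  ->  (-x)^2 + (-y)^2 = x^2 + y^2   [equals x^2 + y^2: invariant]
(B) x^2 + y  ->  (-x)^2 + (-y) = x^2 - y   [differs from x^2 + y: not invariant]
(C) 2x + y  ->  2(-x) + (-y) = -2x - y   [differs from 2x + y: not invariant]
(D) x + y  ->  (-x) + (-y) = -x - y   [differs from x + y: not invariant]

Only option (A), x^2 + y^2, is unchanged by the transformation.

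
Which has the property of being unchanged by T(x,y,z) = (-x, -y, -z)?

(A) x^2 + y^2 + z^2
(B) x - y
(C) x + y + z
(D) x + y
A

Apply T(x,y,z) = (-x, -y, -z) to each option, i.e. replace (x, y, z) by the transformed coordinates.
Substitute the transformed coordinates into each option and compare with the original:
(A) x^2 + y^2 + z^2  ->  (-x)^2 + (-y)^2 + (-z)^2 = x^2 + y^2 + z^2   [equals x^2 + y^2 + z^2: invariant]
(B) x - y  ->  (-x) - (-y) = -x + y   [differs from x - y: not invariant]
(C) x + y + z  ->  (-x) + (-y) + (-z) = -x - y - z   [differs from x + y + z: not invariant]
(D) x + y  ->  (-x) + (-y) = -x - y   [differs from x + y: not invariant]

Only option (A), x^2 + y^2 + z^2, is unchanged by the transformation.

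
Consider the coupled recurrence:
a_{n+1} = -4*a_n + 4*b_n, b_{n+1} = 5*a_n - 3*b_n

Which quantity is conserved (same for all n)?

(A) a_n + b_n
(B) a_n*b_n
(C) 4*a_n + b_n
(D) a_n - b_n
A

Replace a_n by a_{n+1} = -4*a_n + 4*b_n and b_n by b_{n+1} = 5*a_n - 3*b_n in each option and simplify:
(A) a_n + b_n  ->  (-4*a_n + 4*b_n) + (5*a_n - 3*b_n) = a_n + b_n   [conserved]
(B) a_n*b_n  ->  (-4*a_n + 4*b_n)*(5*a_n - 3*b_n) = -20*a_n^2 + 32*a_n*b_n - 12*b_n^2   [not conserved]
(C) 4*a_n + b_n  ->  4*(-4*a_n + 4*b_n) + (5*a_n - 3*b_n) = -11*a_n + 13*b_n   [not conserved]
(D) a_n - b_n  ->  (-4*a_n + 4*b_n) - (5*a_n - 3*b_n) = -9*a_n + 7*b_n   [not conserved]

Only (A) a_n + b_n returns to itself after one step, so it is the conserved quantity.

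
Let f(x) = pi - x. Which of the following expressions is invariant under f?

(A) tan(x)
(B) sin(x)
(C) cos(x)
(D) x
B

For f(x) = pi - x:
sin(pi - x) = sin(x), so sine is invariant under this transformation.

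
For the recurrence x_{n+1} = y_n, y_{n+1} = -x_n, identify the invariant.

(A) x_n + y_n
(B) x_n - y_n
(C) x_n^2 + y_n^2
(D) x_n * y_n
C

For the recurrence x_{n+1} = y_n, y_{n+1} = -x_n:

x_{n+1}^2 + y_{n+1}^2 = y_n^2 + (-x_n)^2 = x_n^2 + y_n^2
The sum of squares is conserved (like energy in a harmonic oscillator).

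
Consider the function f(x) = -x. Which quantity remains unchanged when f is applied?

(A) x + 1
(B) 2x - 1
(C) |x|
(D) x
C

For f(x) = -x:
Applying f replaces x by -x. Since |-x| = |x|, the absolute value is unchanged by f, whereas x -> -x, 2x - 1 -> -2x - 1 and x + 1 -> -x + 1 all change.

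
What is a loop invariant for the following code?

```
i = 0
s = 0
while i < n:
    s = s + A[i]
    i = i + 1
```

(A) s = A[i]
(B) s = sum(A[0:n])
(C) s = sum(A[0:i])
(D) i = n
C

A loop invariant must hold before the first iteration and be re-established by every execution of the body.

(C) s = sum(A[0:i]): Initially i = 0 and s = 0 = sum of the empty slice A[0:0]. If s = sum(A[0:i]) holds at the top of an iteration, the body sets s to sum(A[0:i]) + A[i] = sum(A[0:i+1]) and then i to i+1, so s = sum(A[0:i]) holds again. At exit i = n, giving s = sum(A[0:n]).

The other options fail:
(A) s = A[i]: after the first iteration s = A[0] but i = 1, so s = A[i] compares s with the wrong element (and fails in general).
(B) s = sum(A[0:n]): false before the loop (s = 0, not the full sum) -- it only becomes true at exit.
(D) i = n: false initially (i = 0); it is the exit condition, not an invariant.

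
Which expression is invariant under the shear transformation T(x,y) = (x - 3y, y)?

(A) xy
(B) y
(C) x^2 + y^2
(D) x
B

Under the shear T(x,y) = (x - 3y, y):
Substitute the transformed coordinates into each option and compare with the original:
(A) xy  ->  (x - 3y)(y) = xy - 3y^2   [differs from xy: not invariant]
(B) y  ->  (y) = y   [equals y: invariant]
(C) x^2 + y^2  ->  (x - 3y)^2 + (y)^2 = x^2 - 6xy + 10y^2   [differs from x^2 + y^2: not invariant]
(D) x  ->  (x - 3y) = x - 3y   [differs from x: not invariant]

Only option (B), y, is unchanged by the transformation.
A horizontal shear moves points parallel to the x-axis, so the y-coordinate (and any function of y alone) is unchanged.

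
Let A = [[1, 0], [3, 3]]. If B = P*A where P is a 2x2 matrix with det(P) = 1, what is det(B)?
3

By the multiplicative property of determinants, det(B) = det(P*A) = det(P) * det(A) = det(A),
so the determinant is invariant under multiplication by any determinant-1 matrix; we just need det(A).

det(A) = (1)(3) - (0)(3) = 3 - 0 = 3

Therefore det(B) = 1 * 3 = 3.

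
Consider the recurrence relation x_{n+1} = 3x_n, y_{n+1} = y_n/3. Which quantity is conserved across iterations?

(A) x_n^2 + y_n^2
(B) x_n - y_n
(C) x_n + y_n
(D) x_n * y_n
D

For the recurrence x_{n+1} = 3x_n, y_{n+1} = y_n/3:

x_{n+1} * y_{n+1} = (3x_n) * (y_n/3) = x_n * y_n
The product is conserved.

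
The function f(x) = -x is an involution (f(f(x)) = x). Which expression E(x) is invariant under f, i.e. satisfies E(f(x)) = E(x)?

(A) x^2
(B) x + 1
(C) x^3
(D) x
A

Replace x by f(x) = -x in each option and simplify. As a quick numerical cross-check, also compare E(4) with E(f(4)) = E(-4).

(A) x^2  ->  (-x)^2, which simplifies back to x^2; check: E(4) = 16, E(-4) = 16.   [invariant]
(B) x + 1  ->  (-x) + 1 = 1 - x; check: E(4) = 5 but E(-4) = -3.   [not invariant]
(C) x^3  ->  (-x)^3 = -x^3; check: E(4) = 64 but E(-4) = -64.   [not invariant]
(D) x  ->  (-x) = -x; check: E(4) = 4 but E(-4) = -4.   [not invariant]

Only (A) is unchanged. E is symmetric under swapping x with f(x) = -x, which is exactly what an involution does.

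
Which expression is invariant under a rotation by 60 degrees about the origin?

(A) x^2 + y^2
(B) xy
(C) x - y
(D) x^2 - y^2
A

A rotation by 60 degrees sends (x, y) to (x/2 - sqrt(3)y/2, sqrt(3)x/2 + y/2).
Substitute the transformed coordinates into each option and compare with the original:
(A) x^2 + y^2  ->  (x/2 - sqrt(3)y/2)^2 + (sqrt(3)x/2 + y/2)^2 = x^2 + y^2   [equals x^2 + y^2: invariant]
(B) xy  ->  (x/2 - sqrt(3)y/2)(sqrt(3)x/2 + y/2) = sqrt(3)x^2/4 - xy/2 - sqrt(3)y^2/4   [differs from xy: not invariant]
(C) x - y  ->  (x/2 - sqrt(3)y/2) - (sqrt(3)x/2 + y/2) = -sqrt(3)x/2 + x/2 - sqrt(3)y/2 - y/2   [differs from x - y: not invariant]
(D) x^2 - y^2  ->  (x/2 - sqrt(3)y/2)^2 - (sqrt(3)x/2 + y/2)^2 = -x^2/2 - sqrt(3)xy + y^2/2   [differs from x^2 - y^2: not invariant]

Only option (A), x^2 + y^2, is unchanged by the transformation.
Geometrically, x^2 + y^2 is the squared distance from the origin, which every rotation about the origin preserves.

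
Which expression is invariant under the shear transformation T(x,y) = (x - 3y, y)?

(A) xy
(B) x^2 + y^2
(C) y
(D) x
C

Under the shear T(x,y) = (x - 3y, y):
Substitute the transformed coordinates into each option and compare with the original:
(A) xy  ->  (x - 3y)(y) = xy - 3y^2   [differs from xy: not invariant]
(B) x^2 + y^2  ->  (x - 3y)^2 + (y)^2 = x^2 - 6xy + 10y^2   [differs from x^2 + y^2: not invariant]
(C) y  ->  (y) = y   [equals y: invariant]
(D) x  ->  (x - 3y) = x - 3y   [differs from x: not invariant]

Only option (C), y, is unchanged by the transformation.
A horizontal shear moves points parallel to the x-axis, so the y-coordinate (and any function of y alone) is unchanged.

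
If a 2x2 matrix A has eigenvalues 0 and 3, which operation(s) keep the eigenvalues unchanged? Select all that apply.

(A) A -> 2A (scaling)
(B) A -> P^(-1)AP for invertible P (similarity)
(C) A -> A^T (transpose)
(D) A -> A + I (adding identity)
B and C

Eigenvalues are preserved by:
1. Similarity transformations: A -> P^(-1)AP (same characteristic polynomial)
2. Transpose: A^T has the same eigenvalues as A

Eigenvalues are NOT preserved by:
- Adding identity: eigenvalues become 0+1, 3+1
- Scaling: eigenvalues become 0, 6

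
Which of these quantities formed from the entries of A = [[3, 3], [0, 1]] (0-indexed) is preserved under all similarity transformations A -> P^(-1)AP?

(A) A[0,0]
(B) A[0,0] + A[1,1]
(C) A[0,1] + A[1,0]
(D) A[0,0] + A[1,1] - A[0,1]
B

A[0,0] + A[1,1] is the trace of A. By the cyclic property of the trace, tr(P^(-1)AP) = tr(APP^(-1)) = tr(A), so it is the same for every matrix similar to A.

The other combinations are not similarity invariants. For example, take P = [[1, 1], [1, 2]] (det P = 1), so P^(-1) = [[2, -1], [-1, 1]] and
B = P^(-1)AP = [[11, 16], [-5, -7]].
Evaluating each option on A and on B:
(A) A[0,0]: 3 for A, 11 for B -> changes
(B) A[0,0] + A[1,1]: 4 for A, 4 for B -> unchanged
(C) A[0,1] + A[1,0]: 3 for A, 11 for B -> changes
(D) A[0,0] + A[1,1] - A[0,1]: 1 for A, -12 for B -> changes

Only (B) A[0,0] + A[1,1] = 4 survives (and it does so for every P, not just this one), so it is the invariant.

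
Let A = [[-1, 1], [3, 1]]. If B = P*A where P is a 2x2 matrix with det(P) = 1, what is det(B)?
-4

By the multiplicative property of determinants, det(B) = det(P*A) = det(P) * det(A) = det(A),
so the determinant is invariant under multiplication by any determinant-1 matrix; we just need det(A).

det(A) = (-1)(1) - (1)(3) = -1 - 3 = -4

Therefore det(B) = 1 * (-4) = -4.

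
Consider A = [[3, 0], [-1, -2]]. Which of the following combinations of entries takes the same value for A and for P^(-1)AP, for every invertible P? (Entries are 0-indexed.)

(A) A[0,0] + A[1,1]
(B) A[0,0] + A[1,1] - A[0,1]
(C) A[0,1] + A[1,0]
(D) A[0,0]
A

A[0,0] + A[1,1] is the trace of A. By the cyclic property of the trace, tr(P^(-1)AP) = tr(APP^(-1)) = tr(A), so it is the same for every matrix similar to A.

The other combinations are not similarity invariants. For example, take P = [[1, 2], [0, 1]] (det P = 1), so P^(-1) = [[1, -2], [0, 1]] and
B = P^(-1)AP = [[5, 14], [-1, -4]].
Evaluating each option on A and on B:
(A) A[0,0] + A[1,1]: 1 for A, 1 for B -> unchanged
(B) A[0,0] + A[1,1] - A[0,1]: 1 for A, -13 for B -> changes
(C) A[0,1] + A[1,0]: -1 for A, 13 for B -> changes
(D) A[0,0]: 3 for A, 5 for B -> changes

Only (A) A[0,0] + A[1,1] = 1 survives (and it does so for every P, not just this one), so it is the invariant.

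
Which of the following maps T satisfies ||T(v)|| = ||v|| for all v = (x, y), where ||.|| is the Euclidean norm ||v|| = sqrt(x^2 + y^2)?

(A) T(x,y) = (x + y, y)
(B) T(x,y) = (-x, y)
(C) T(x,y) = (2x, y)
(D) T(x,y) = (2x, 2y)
B

A transformation preserves a norm if ||T(v)|| = ||v|| for every v; a single vector where the norm changes rules an option out.

(A) T(x,y) = (x + y, y): v = (0, 1) has norm sqrt((0)^2 + (1)^2) = 1, but T(v) = (1, 1) has norm sqrt(2) -- not preserved.
(B) T(x,y) = (-x, y): preserves the norm -- it is an orthogonal map (a rotation/reflection), and (-x)^2 + (y)^2 simplifies to x^2 + y^2.
(C) T(x,y) = (2x, y): v = (1, 0) has norm sqrt((1)^2 + (0)^2) = 1, but T(v) = (2, 0) has norm 2 -- not preserved.
(D) T(x,y) = (2x, 2y): v = (1, 0) has norm sqrt((1)^2 + (0)^2) = 1, but T(v) = (2, 0) has norm 2 -- not preserved.

Therefore the answer is (B).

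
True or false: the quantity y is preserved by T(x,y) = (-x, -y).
False

Substitute T(x,y) = (-x, -y) into the expression and compare with the original.

Original: y
After applying T: (-y) = -y

This differs from the original y (difference: -2y), so the expression is NOT invariant.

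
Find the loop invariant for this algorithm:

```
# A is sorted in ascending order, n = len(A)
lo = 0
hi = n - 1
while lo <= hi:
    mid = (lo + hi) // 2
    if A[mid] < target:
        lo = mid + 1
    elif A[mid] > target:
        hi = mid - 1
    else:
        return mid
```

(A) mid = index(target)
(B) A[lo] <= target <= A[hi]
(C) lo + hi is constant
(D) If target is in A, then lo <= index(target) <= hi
D

A loop invariant must hold before the first iteration and be re-established by every execution of the body.

(D) If target is in A, then lo <= index(target) <= hi: Before the loop [lo, hi] = [0, n-1] covers every index. When A[mid] < target, sortedness puts target strictly to the right of mid, so setting lo = mid + 1 keeps index(target) in [lo, hi]; symmetrically for hi = mid - 1. Hence 'if target is in A then lo <= index(target) <= hi' holds after every iteration, and when lo > hi it proves target is absent.

The other options fail:
(A) mid = index(target): mid is just the current probe; it equals index(target) only on the iteration that returns.
(B) A[lo] <= target <= A[hi]: fails when target is not in A (e.g. target < A[0] already violates it before the loop), so it is not maintained in general.
(C) lo + hi is constant: each iteration moves exactly one of lo, hi, so lo + hi changes (e.g. 0 + (n-1) becomes (mid+1) + (n-1)).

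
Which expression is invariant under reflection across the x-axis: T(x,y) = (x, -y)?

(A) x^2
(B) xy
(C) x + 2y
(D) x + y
A

The map is reflection across the x-axis: T(x,y) = (x, -y).
Substitute the transformed coordinates into each option and compare with the original:
(A) x^2  ->  (x)^2 = x^2   [equals x^2: invariant]
(B) xy  ->  (x)(-y) = -xy   [differs from xy: not invariant]
(C) x + 2y  ->  (x) + 2(-y) = x - 2y   [differs from x + 2y: not invariant]
(D) x + y  ->  (x) + (-y) = x - y   [differs from x + y: not invariant]

Only option (A), x^2, is unchanged by the transformation.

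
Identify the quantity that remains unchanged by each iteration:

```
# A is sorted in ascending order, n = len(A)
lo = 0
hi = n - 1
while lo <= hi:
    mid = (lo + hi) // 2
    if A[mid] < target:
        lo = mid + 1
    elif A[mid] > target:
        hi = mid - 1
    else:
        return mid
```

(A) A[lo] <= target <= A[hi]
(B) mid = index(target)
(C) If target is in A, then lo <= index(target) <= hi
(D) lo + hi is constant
C

A loop invariant must hold before the first iteration and be re-established by every execution of the body.

(C) If target is in A, then lo <= index(target) <= hi: Before the loop [lo, hi] = [0, n-1] covers every index. When A[mid] < target, sortedness puts target strictly to the right of mid, so setting lo = mid + 1 keeps index(target) in [lo, hi]; symmetrically for hi = mid - 1. Hence 'if target is in A then lo <= index(target) <= hi' holds after every iteration, and when lo > hi it proves target is absent.

The other options fail:
(A) A[lo] <= target <= A[hi]: fails when target is not in A (e.g. target < A[0] already violates it before the loop), so it is not maintained in general.
(B) mid = index(target): mid is just the current probe; it equals index(target) only on the iteration that returns.
(D) lo + hi is constant: each iteration moves exactly one of lo, hi, so lo + hi changes (e.g. 0 + (n-1) becomes (mid+1) + (n-1)).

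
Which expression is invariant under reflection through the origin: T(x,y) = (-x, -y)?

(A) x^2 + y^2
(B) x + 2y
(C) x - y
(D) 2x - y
A

The map is reflection through the origin: T(x,y) = (-x, -y).
Substitute the transformed coordinates into each option and compare with the original:
(A) x^2 + y^2  ->  (-x)^2 + (-y)^2 = x^2 + y^2   [equals x^2 + y^2: invariant]
(B) x + 2y  ->  (-x) + 2(-y) = -x - 2y   [differs from x + 2y: not invariant]
(C) x - y  ->  (-x) - (-y) = -x + y   [differs from x - y: not invariant]
(D) 2x - y  ->  2(-x) - (-y) = -2x + y   [differs from 2x - y: not invariant]

Only option (A), x^2 + y^2, is unchanged by the transformation.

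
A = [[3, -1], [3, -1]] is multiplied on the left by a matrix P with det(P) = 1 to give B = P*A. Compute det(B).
0

By the multiplicative property of determinants, det(B) = det(P*A) = det(P) * det(A) = det(A),
so the determinant is invariant under multiplication by any determinant-1 matrix; we just need det(A).

det(A) = (3)(-1) - (-1)(3) = -3 - (-3) = 0

Therefore det(B) = 1 * 0 = 0.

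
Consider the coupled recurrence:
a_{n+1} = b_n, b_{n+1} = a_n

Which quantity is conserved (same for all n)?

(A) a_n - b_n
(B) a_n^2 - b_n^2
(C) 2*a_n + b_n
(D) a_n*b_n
D

Replace a_n by a_{n+1} = b_n and b_n by b_{n+1} = a_n in each option and simplify:
(A) a_n - b_n  ->  (b_n) - (a_n) = -a_n + b_n   [not conserved]
(B) a_n^2 - b_n^2  ->  (b_n)^2 - (a_n)^2 = -a_n^2 + b_n^2   [not conserved]
(C) 2*a_n + b_n  ->  2*(b_n) + (a_n) = a_n + 2*b_n   [not conserved]
(D) a_n*b_n  ->  (b_n)*(a_n) = a_n*b_n   [conserved]

Only (D) a_n*b_n returns to itself after one step, so it is the conserved quantity.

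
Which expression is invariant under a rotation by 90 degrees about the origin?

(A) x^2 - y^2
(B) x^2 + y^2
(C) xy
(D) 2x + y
B

A rotation by 90 degrees sends (x, y) to (-y, x).
Substitute the transformed coordinates into each option and compare with the original:
(A) x^2 - y^2  ->  (-y)^2 - (x)^2 = -x^2 + y^2   [differs from x^2 - y^2: not invariant]
(B) x^2 + y^2  ->  (-y)^2 + (x)^2 = x^2 + y^2   [equals x^2 + y^2: invariant]
(C) xy  ->  (-y)(x) = -xy   [differs from xy: not invariant]
(D) 2x + y  ->  2(-y) + (x) = x - 2y   [differs from 2x + y: not invariant]

Only option (B), x^2 + y^2, is unchanged by the transformation.
Geometrically, x^2 + y^2 is the squared distance from the origin, which every rotation about the origin preserves.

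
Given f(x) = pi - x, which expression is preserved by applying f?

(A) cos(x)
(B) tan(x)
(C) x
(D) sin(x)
D

For f(x) = pi - x:
sin(pi - x) = sin(x), so sine is invariant under this transformation.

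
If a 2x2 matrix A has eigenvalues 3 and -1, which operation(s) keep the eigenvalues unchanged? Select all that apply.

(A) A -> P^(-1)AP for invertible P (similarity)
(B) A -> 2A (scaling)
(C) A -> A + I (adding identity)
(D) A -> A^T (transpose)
A and D

Eigenvalues are preserved by:
1. Similarity transformations: A -> P^(-1)AP (same characteristic polynomial)
2. Transpose: A^T has the same eigenvalues as A

Eigenvalues are NOT preserved by:
- Adding identity: eigenvalues become 3+1, -1+1
- Scaling: eigenvalues become 6, -2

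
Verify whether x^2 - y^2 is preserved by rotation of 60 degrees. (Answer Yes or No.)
No

Applying rotation by 60 degrees: x' = x*cos(60 degrees) - y*sin(60 degrees) = x/2 - sqrt(3)y/2, y' = x*sin(60 degrees) + y*cos(60 degrees) = sqrt(3)x/2 + y/2

Substituting into x^2 - y^2:
(x/2 - sqrt(3)y/2)^2 - (sqrt(3)x/2 + y/2)^2
= -x^2/2 - sqrt(3)xy + y^2/2

This differs from the original expression x^2 - y^2, so it is NOT invariant.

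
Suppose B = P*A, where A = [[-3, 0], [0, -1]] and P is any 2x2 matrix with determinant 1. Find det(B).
3

By the multiplicative property of determinants, det(B) = det(P*A) = det(P) * det(A) = det(A),
so the determinant is invariant under multiplication by any determinant-1 matrix; we just need det(A).

det(A) = (-3)(-1) - (0)(0) = 3 - 0 = 3

Therefore det(B) = 1 * 3 = 3.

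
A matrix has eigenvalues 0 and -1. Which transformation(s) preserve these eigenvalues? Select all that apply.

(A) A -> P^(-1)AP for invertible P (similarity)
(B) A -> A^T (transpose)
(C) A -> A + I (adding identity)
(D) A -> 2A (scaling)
A and B

Eigenvalues are preserved by:
1. Similarity transformations: A -> P^(-1)AP (same characteristic polynomial)
2. Transpose: A^T has the same eigenvalues as A

Eigenvalues are NOT preserved by:
- Adding identity: eigenvalues become 0+1, -1+1
- Scaling: eigenvalues become 0, -2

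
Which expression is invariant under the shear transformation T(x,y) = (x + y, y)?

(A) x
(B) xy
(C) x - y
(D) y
D

Under the shear T(x,y) = (x + y, y):
Substitute the transformed coordinates into each option and compare with the original:
(A) x  ->  (x + y) = x + y   [differs from x: not invariant]
(B) xy  ->  (x + y)(y) = xy + y^2   [differs from xy: not invariant]
(C) x - y  ->  (x + y) - (y) = x   [differs from x - y: not invariant]
(D) y  ->  (y) = y   [equals y: invariant]

Only option (D), y, is unchanged by the transformation.
A horizontal shear moves points parallel to the x-axis, so the y-coordinate (and any function of y alone) is unchanged.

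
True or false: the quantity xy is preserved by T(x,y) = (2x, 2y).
False

Substitute T(x,y) = (2x, 2y) into the expression and compare with the original.

Original: xy
After applying T: (2x)(2y) = 4xy

This differs from the original xy (difference: 3xy), so the expression is NOT invariant.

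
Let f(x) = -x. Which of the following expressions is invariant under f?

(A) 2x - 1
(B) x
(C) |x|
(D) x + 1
C

For f(x) = -x:
Applying f replaces x by -x. Since |-x| = |x|, the absolute value is unchanged by f, whereas x -> -x, 2x - 1 -> -2x - 1 and x + 1 -> -x + 1 all change.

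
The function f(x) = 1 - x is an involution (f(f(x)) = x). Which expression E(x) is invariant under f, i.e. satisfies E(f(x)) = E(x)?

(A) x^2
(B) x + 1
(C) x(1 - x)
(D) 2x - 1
C

Replace x by f(x) = 1 - x in each option and simplify. As a quick numerical cross-check, also compare E(4) with E(f(4)) = E(-3).

(A) x^2  ->  (1 - x)^2 = (x - 1)^2; check: E(4) = 16 but E(-3) = 9.   [not invariant]
(B) x + 1  ->  (1 - x) + 1 = 2 - x; check: E(4) = 5 but E(-3) = -2.   [not invariant]
(C) x(1 - x)  ->  (1 - x)(1 - (1 - x)), which simplifies back to x(1 - x); check: E(4) = -12, E(-3) = -12.   [invariant]
(D) 2x - 1  ->  2(1 - x) - 1 = 1 - 2x; check: E(4) = 7 but E(-3) = -7.   [not invariant]

Only (C) is unchanged. E is symmetric under swapping x with f(x) = 1 - x, which is exactly what an involution does.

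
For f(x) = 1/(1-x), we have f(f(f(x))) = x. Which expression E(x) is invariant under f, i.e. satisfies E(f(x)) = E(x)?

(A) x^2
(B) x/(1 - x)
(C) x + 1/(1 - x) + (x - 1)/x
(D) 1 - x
C

Replace x by f(x) = 1/(1 - x) in each option and simplify. As a quick numerical cross-check, also compare E(5) with E(f(5)) = E(-1/4).

(A) x^2  ->  (1/(1 - x))^2 = (x - 1)^(-2); check: E(5) = 25 but E(-1/4) = 1/16.   [not invariant]
(B) x/(1 - x)  ->  (1/(1 - x))/(1 - (1/(1 - x))) = -1/x; check: E(5) = -5/4 but E(-1/4) = -1/5.   [not invariant]
(C) x + 1/(1 - x) + (x - 1)/x  ->  (1/(1 - x)) + 1/(1 - (1/(1 - x))) + ((1/(1 - x)) - 1)/(1/(1 - x)), which simplifies back to x + 1/(1 - x) + (x - 1)/x; check: E(5) = 111/20, E(-1/4) = 111/20.   [invariant]
(D) 1 - x  ->  1 - (1/(1 - x)) = x/(x - 1); check: E(5) = -4 but E(-1/4) = 5/4.   [not invariant]

Only (C) is unchanged. Indeed f(f(x)) = 1/(1 - 1/(1-x)) = (1-x)/(-x) = (x-1)/x, so E(x) = x + f(x) + f(f(x)) is the sum over the whole 3-cycle; applying f just permutes the three terms cyclically (x -> f(x) -> f(f(x)) -> x), leaving the sum unchanged.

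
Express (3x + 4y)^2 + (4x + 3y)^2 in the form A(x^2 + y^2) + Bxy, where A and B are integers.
25(x^2 + y^2) + 48xy

Expanding: (3x + 4y)^2 = 9x^2 + 24xy + 16y^2
(4x + 3y)^2 = 16x^2 + 24xy + 9y^2
Sum = (9+16)(x^2+y^2) + 48xy = 25(x^2 + y^2) + 48xy
This is symmetric in x and y.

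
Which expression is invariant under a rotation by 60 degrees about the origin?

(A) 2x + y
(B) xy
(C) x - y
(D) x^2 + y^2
D

A rotation by 60 degrees sends (x, y) to (x/2 - sqrt(3)y/2, sqrt(3)x/2 + y/2).
Substitute the transformed coordinates into each option and compare with the original:
(A) 2x + y  ->  2(x/2 - sqrt(3)y/2) + (sqrt(3)x/2 + y/2) = sqrt(3)x/2 + x - sqrt(3)y + y/2   [differs from 2x + y: not invariant]
(B) xy  ->  (x/2 - sqrt(3)y/2)(sqrt(3)x/2 + y/2) = sqrt(3)x^2/4 - xy/2 - sqrt(3)y^2/4   [differs from xy: not invariant]
(C) x - y  ->  (x/2 - sqrt(3)y/2) - (sqrt(3)x/2 + y/2) = -sqrt(3)x/2 + x/2 - sqrt(3)y/2 - y/2   [differs from x - y: not invariant]
(D) x^2 + y^2  ->  (x/2 - sqrt(3)y/2)^2 + (sqrt(3)x/2 + y/2)^2 = x^2 + y^2   [equals x^2 + y^2: invariant]

Only option (D), x^2 + y^2, is unchanged by the transformation.
Geometrically, x^2 + y^2 is the squared distance from the origin, which every rotation about the origin preserves.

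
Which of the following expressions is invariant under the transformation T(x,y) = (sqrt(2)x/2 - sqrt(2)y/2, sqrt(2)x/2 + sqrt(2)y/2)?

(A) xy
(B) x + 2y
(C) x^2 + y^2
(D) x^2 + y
C

An expression E(x,y) is invariant under T if E(T(x,y)) = E(x,y). Here T(x,y) = (sqrt(2)x/2 - sqrt(2)y/2, sqrt(2)x/2 + sqrt(2)y/2).
Substitute the transformed coordinates into each option and compare with the original:
(A) xy  ->  (sqrt(2)x/2 - sqrt(2)y/2)(sqrt(2)x/2 + sqrt(2)y/2) = x^2/2 - y^2/2   [differs from xy: not invariant]
(B) x + 2y  ->  (sqrt(2)x/2 - sqrt(2)y/2) + 2(sqrt(2)x/2 + sqrt(2)y/2) = 3sqrt(2)x/2 + sqrt(2)y/2   [differs from x + 2y: not invariant]
(C) x^2 + y^2  ->  (sqrt(2)x/2 - sqrt(2)y/2)^2 + (sqrt(2)x/2 + sqrt(2)y/2)^2 = x^2 + y^2   [equals x^2 + y^2: invariant]
(D) x^2 + y  ->  (sqrt(2)x/2 - sqrt(2)y/2)^2 + (sqrt(2)x/2 + sqrt(2)y/2) = x^2/2 - xy + sqrt(2)x/2 + y^2/2 + sqrt(2)y/2   [differs from x^2 + y: not invariant]

Only option (C), x^2 + y^2, is unchanged by the transformation.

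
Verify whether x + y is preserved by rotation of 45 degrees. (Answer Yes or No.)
No

Applying rotation by 45 degrees: x' = x*cos(45 degrees) - y*sin(45 degrees) = sqrt(2)x/2 - sqrt(2)y/2, y' = x*sin(45 degrees) + y*cos(45 degrees) = sqrt(2)x/2 + sqrt(2)y/2

Substituting into x + y:
(sqrt(2)x/2 - sqrt(2)y/2) + (sqrt(2)x/2 + sqrt(2)y/2)
= sqrt(2)x

This differs from the original expression x + y, so it is NOT invariant.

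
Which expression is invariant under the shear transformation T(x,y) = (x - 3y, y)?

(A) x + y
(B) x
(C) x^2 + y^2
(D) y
D

Under the shear T(x,y) = (x - 3y, y):
Substitute the transformed coordinates into each option and compare with the original:
(A) x + y  ->  (x - 3y) + (y) = x - 2y   [differs from x + y: not invariant]
(B) x  ->  (x - 3y) = x - 3y   [differs from x: not invariant]
(C) x^2 + y^2  ->  (x - 3y)^2 + (y)^2 = x^2 - 6xy + 10y^2   [differs from x^2 + y^2: not invariant]
(D) y  ->  (y) = y   [equals y: invariant]

Only option (D), y, is unchanged by the transformation.
A horizontal shear moves points parallel to the x-axis, so the y-coordinate (and any function of y alone) is unchanged.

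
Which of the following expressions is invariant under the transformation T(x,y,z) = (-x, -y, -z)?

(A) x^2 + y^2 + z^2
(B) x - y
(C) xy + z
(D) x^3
A

Apply T(x,y,z) = (-x, -y, -z) to each option, i.e. replace (x, y, z) by the transformed coordinates.
Substitute the transformed coordinates into each option and compare with the original:
(A) x^2 + y^2 + z^2  ->  (-x)^2 + (-y)^2 + (-z)^2 = x^2 + y^2 + z^2   [equals x^2 + y^2 + z^2: invariant]
(B) x - y  ->  (-x) - (-y) = -x + y   [differs from x - y: not invariant]
(C) xy + z  ->  (-x)(-y) + (-z) = xy - z   [differs from xy + z: not invariant]
(D) x^3  ->  (-x)^3 = -x^3   [differs from x^3: not invariant]

Only option (A), x^2 + y^2 + z^2, is unchanged by the transformation.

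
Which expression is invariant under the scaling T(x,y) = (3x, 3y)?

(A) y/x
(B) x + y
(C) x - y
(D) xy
A

Under the uniform scaling T(x,y) = (3x, 3y):
Substitute the transformed coordinates into each option and compare with the original:
(A) y/x  ->  (3y)/(3x) = y/x   [equals y/x: invariant]
(B) x + y  ->  (3x) + (3y) = 3x + 3y   [differs from x + y: not invariant]
(C) x - y  ->  (3x) - (3y) = 3x - 3y   [differs from x - y: not invariant]
(D) xy  ->  (3x)(3y) = 9xy   [differs from xy: not invariant]

Only option (A), y/x, is unchanged by the transformation.
The common factor 3 cancels in a ratio of coordinates, while sums, products and sums of squares pick up factors of 3 or 9.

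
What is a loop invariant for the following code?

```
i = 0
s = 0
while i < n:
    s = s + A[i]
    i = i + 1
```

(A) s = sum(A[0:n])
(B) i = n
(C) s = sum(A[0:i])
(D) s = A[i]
C

A loop invariant must hold before the first iteration and be re-established by every execution of the body.

(C) s = sum(A[0:i]): Initially i = 0 and s = 0 = sum of the empty slice A[0:0]. If s = sum(A[0:i]) holds at the top of an iteration, the body sets s to sum(A[0:i]) + A[i] = sum(A[0:i+1]) and then i to i+1, so s = sum(A[0:i]) holds again. At exit i = n, giving s = sum(A[0:n]).

The other options fail:
(A) s = sum(A[0:n]): false before the loop (s = 0, not the full sum) -- it only becomes true at exit.
(B) i = n: false initially (i = 0); it is the exit condition, not an invariant.
(D) s = A[i]: after the first iteration s = A[0] but i = 1, so s = A[i] compares s with the wrong element (and fails in general).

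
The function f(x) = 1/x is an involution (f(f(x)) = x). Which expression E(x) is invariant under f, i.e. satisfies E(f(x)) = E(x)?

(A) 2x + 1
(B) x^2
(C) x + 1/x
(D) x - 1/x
C

Replace x by f(x) = 1/x in each option and simplify. As a quick numerical cross-check, also compare E(3) with E(f(3)) = E(1/3).

(A) 2x + 1  ->  2(1/x) + 1 = (x + 2)/x; check: E(3) = 7 but E(1/3) = 5/3.   [not invariant]
(B) x^2  ->  (1/x)^2 = x^(-2); check: E(3) = 9 but E(1/3) = 1/9.   [not invariant]
(C) x + 1/x  ->  (1/x) + 1/(1/x), which simplifies back to x + 1/x; check: E(3) = 10/3, E(1/3) = 10/3.   [invariant]
(D) x - 1/x  ->  (1/x) - 1/(1/x) = -x + 1/x; check: E(3) = 8/3 but E(1/3) = -8/3.   [not invariant]

Only (C) is unchanged. E is symmetric under swapping x with f(x) = 1/x, which is exactly what an involution does.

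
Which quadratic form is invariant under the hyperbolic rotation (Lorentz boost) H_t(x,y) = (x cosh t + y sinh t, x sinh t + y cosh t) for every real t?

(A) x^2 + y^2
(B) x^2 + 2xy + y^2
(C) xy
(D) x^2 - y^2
D

Write x' = x cosh t + y sinh t, y' = x sinh t + y cosh t and substitute into each option:
(A) x^2 + y^2: (x cosh t + y sinh t)^2 + (x sinh t + y cosh t)^2 = (x^2 + y^2)(cosh^2 t + sinh^2 t) + 4xy sinh t cosh t = (x^2 + y^2) cosh 2t + 2xy sinh 2t   [not invariant for t != 0]
(B) x^2 + 2xy + y^2: (x' + y')^2 with x' + y' = (x + y)(cosh t + sinh t) = (x + y)e^t, so it becomes (x + y)^2 e^(2t)   [not invariant for t != 0]
(C) xy: (x cosh t + y sinh t)(x sinh t + y cosh t) = xy(cosh^2 t + sinh^2 t) + (x^2 + y^2) sinh t cosh t = xy cosh 2t + (x^2 + y^2)(sinh 2t)/2   [not invariant for t != 0]
(D) x^2 - y^2: (x cosh t + y sinh t)^2 - (x sinh t + y cosh t)^2 = x^2(cosh^2 t - sinh^2 t) + 2xy(cosh t sinh t - sinh t cosh t) + y^2(sinh^2 t - cosh^2 t) = x^2 - y^2   [invariant, using cosh^2 t - sinh^2 t = 1]

Only (D) x^2 - y^2 is unchanged; it is the Minkowski form preserved by Lorentz boosts, just as x^2 + y^2 is preserved by ordinary rotations.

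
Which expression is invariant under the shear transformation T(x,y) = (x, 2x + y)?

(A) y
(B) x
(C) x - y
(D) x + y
B

Under the shear T(x,y) = (x, 2x + y):
Substitute the transformed coordinates into each option and compare with the original:
(A) y  ->  (2x + y) = 2x + y   [differs from y: not invariant]
(B) x  ->  (x) = x   [equals x: invariant]
(C) x - y  ->  (x) - (2x + y) = -x - y   [differs from x - y: not invariant]
(D) x + y  ->  (x) + (2x + y) = 3x + y   [differs from x + y: not invariant]

Only option (B), x, is unchanged by the transformation.
A vertical shear moves points parallel to the y-axis, so the x-coordinate (and any function of x alone) is unchanged.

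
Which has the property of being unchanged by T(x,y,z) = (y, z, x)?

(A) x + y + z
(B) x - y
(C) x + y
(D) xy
A

Apply T(x,y,z) = (y, z, x) to each option, i.e. replace (x, y, z) by the transformed coordinates.
Substitute the transformed coordinates into each option and compare with the original:
(A) x + y + z  ->  (y) + (z) + (x) = x + y + z   [equals x + y + z: invariant]
(B) x - y  ->  (y) - (z) = y - z   [differs from x - y: not invariant]
(C) x + y  ->  (y) + (z) = y + z   [differs from x + y: not invariant]
(D) xy  ->  (y)(z) = yz   [differs from xy: not invariant]

Only option (A), x + y + z, is unchanged by the transformation.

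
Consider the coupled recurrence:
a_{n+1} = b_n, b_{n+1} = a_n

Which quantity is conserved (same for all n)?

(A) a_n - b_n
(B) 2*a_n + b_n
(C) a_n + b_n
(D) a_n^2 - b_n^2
C

Replace a_n by a_{n+1} = b_n and b_n by b_{n+1} = a_n in each option and simplify:
(A) a_n - b_n  ->  (b_n) - (a_n) = -a_n + b_n   [not conserved]
(B) 2*a_n + b_n  ->  2*(b_n) + (a_n) = a_n + 2*b_n   [not conserved]
(C) a_n + b_n  ->  (b_n) + (a_n) = a_n + b_n   [conserved]
(D) a_n^2 - b_n^2  ->  (b_n)^2 - (a_n)^2 = -a_n^2 + b_n^2   [not conserved]

Only (C) a_n + b_n returns to itself after one step, so it is the conserved quantity.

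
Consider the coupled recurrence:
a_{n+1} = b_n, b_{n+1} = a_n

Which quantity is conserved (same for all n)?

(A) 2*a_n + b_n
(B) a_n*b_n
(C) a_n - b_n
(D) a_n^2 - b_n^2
B

Replace a_n by a_{n+1} = b_n and b_n by b_{n+1} = a_n in each option and simplify:
(A) 2*a_n + b_n  ->  2*(b_n) + (a_n) = a_n + 2*b_n   [not conserved]
(B) a_n*b_n  ->  (b_n)*(a_n) = a_n*b_n   [conserved]
(C) a_n - b_n  ->  (b_n) - (a_n) = -a_n + b_n   [not conserved]
(D) a_n^2 - b_n^2  ->  (b_n)^2 - (a_n)^2 = -a_n^2 + b_n^2   [not conserved]

Only (B) a_n*b_n returns to itself after one step, so it is the conserved quantity.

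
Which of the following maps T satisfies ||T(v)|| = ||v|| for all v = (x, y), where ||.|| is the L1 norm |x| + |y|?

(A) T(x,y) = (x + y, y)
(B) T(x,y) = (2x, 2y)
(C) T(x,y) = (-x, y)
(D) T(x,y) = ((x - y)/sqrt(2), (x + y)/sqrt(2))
C

A transformation preserves a norm if ||T(v)|| = ||v|| for every v; a single vector where the norm changes rules an option out.

(A) T(x,y) = (x + y, y): v = (0, 1) has norm |0| + |1| = 1, but T(v) = (1, 1) has norm 2 -- not preserved.
(B) T(x,y) = (2x, 2y): v = (1, 0) has norm |1| + |0| = 1, but T(v) = (2, 0) has norm 2 -- not preserved.
(C) T(x,y) = (-x, y): preserves the norm -- it only permutes the coordinates and/or flips signs, which leaves |x| + |y| unchanged.
(D) T(x,y) = ((x - y)/sqrt(2), (x + y)/sqrt(2)): v = (1, 0) has norm |1| + |0| = 1, but T(v) = (sqrt(2)/2, sqrt(2)/2) has norm sqrt(2) -- not preserved.

Therefore the answer is (C).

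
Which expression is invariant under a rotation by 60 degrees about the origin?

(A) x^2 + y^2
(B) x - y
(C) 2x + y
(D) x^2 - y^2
A

A rotation by 60 degrees sends (x, y) to (x/2 - sqrt(3)y/2, sqrt(3)x/2 + y/2).
Substitute the transformed coordinates into each option and compare with the original:
(A) x^2 + y^2  ->  (x/2 - sqrt(3)y/2)^2 + (sqrt(3)x/2 + y/2)^2 = x^2 + y^2   [equals x^2 + y^2: invariant]
(B) x - y  ->  (x/2 - sqrt(3)y/2) - (sqrt(3)x/2 + y/2) = -sqrt(3)x/2 + x/2 - sqrt(3)y/2 - y/2   [differs from x - y: not invariant]
(C) 2x + y  ->  2(x/2 - sqrt(3)y/2) + (sqrt(3)x/2 + y/2) = sqrt(3)x/2 + x - sqrt(3)y + y/2   [differs from 2x + y: not invariant]
(D) x^2 - y^2  ->  (x/2 - sqrt(3)y/2)^2 - (sqrt(3)x/2 + y/2)^2 = -x^2/2 - sqrt(3)xy + y^2/2   [differs from x^2 - y^2: not invariant]

Only option (A), x^2 + y^2, is unchanged by the transformation.
Geometrically, x^2 + y^2 is the squared distance from the origin, which every rotation about the origin preserves.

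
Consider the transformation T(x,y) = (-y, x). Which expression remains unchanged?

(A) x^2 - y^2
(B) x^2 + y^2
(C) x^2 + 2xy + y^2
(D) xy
B

An expression E(x,y) is invariant under T if E(T(x,y)) = E(x,y). Here T(x,y) = (-y, x).
Substitute the transformed coordinates into each option and compare with the original:
(A) x^2 - y^2  ->  (-y)^2 - (x)^2 = -x^2 + y^2   [differs from x^2 - y^2: not invariant]
(B) x^2 + y^2  ->  (-y)^2 + (x)^2 = x^2 + y^2   [equals x^2 + y^2: invariant]
(C) x^2 + 2xy + y^2  ->  (-y)^2 + 2(-y)(x) + (x)^2 = x^2 - 2xy + y^2   [differs from x^2 + 2xy + y^2: not invariant]
(D) xy  ->  (-y)(x) = -xy   [differs from xy: not invariant]

Only option (B), x^2 + y^2, is unchanged by the transformation.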